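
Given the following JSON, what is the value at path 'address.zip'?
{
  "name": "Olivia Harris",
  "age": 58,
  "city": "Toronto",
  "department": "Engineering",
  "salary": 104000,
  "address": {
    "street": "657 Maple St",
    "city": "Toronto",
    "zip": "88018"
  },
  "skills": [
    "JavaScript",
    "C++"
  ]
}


Query: address.zip
Path: address -> zip
Value: 88018

88018


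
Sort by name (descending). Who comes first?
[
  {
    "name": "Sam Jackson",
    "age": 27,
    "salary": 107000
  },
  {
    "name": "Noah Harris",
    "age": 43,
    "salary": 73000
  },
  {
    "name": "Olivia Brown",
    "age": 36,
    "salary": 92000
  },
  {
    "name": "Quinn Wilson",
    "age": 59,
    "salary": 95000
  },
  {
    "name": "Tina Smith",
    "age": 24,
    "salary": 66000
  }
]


Sort by: name (descending)

Sorted order:
  1. Tina Smith (name = Tina Smith)
  2. Sam Jackson (name = Sam Jackson)
  3. Quinn Wilson (name = Quinn Wilson)
  4. Olivia Brown (name = Olivia Brown)
  5. Noah Harris (name = Noah Harris)

First: Tina Smith

Tina Smith


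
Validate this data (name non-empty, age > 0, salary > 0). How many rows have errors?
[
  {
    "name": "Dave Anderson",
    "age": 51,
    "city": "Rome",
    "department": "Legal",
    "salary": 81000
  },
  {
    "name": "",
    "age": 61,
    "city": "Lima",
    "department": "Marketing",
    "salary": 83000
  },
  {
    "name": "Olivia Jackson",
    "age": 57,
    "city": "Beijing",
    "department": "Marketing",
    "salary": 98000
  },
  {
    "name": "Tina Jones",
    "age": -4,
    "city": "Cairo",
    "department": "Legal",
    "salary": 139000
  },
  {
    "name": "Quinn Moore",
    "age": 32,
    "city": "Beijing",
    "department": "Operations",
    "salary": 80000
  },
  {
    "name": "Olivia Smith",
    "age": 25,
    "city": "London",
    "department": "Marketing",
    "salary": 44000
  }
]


Validating 6 records:
Rules: name non-empty, age > 0, salary > 0

  Row 1 (Dave Anderson): OK
  Row 2 (???): empty name
  Row 3 (Olivia Jackson): OK
  Row 4 (Tina Jones): negative age: -4
  Row 5 (Quinn Moore): OK
  Row 6 (Olivia Smith): OK

Total errors: 2

2 errors


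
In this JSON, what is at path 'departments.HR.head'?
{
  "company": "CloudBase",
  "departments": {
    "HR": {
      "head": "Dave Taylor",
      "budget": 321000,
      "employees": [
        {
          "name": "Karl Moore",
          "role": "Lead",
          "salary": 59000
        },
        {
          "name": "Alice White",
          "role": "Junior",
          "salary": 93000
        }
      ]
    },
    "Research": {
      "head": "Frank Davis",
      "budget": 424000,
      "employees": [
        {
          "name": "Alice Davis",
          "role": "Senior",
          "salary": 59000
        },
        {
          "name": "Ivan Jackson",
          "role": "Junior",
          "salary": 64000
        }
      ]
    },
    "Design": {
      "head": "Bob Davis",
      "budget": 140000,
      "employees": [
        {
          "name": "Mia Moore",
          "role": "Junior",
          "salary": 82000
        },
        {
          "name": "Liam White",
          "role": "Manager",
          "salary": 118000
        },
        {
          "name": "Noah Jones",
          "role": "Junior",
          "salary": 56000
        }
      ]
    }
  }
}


Path: departments.HR.head

Navigate:
  -> departments
  -> HR
  -> head = 'Dave Taylor'

Dave Taylor


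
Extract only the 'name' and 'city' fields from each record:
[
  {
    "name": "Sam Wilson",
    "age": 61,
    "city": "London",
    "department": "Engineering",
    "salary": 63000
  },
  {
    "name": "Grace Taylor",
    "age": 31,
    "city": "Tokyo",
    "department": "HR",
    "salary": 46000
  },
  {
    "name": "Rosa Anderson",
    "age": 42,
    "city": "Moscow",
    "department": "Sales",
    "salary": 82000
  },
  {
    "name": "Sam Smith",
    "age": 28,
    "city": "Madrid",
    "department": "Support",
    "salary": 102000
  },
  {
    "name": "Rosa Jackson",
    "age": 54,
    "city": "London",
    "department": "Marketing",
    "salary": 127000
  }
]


Original: 5 records with fields: name, age, city, department, salary
Keep: ['name', 'city']
Drop: ['age', 'department', 'salary']
Result: 5 records, 2 fields each

[
  {
    "name": "Sam Wilson",
    "city": "London"
  },
  {
    "name": "Grace Taylor",
    "city": "Tokyo"
  },
  {
    "name": "Rosa Anderson",
    "city": "Moscow"
  },
  {
    "name": "Sam Smith",
    "city": "Madrid"
  },
  {
    "name": "Rosa Jackson",
    "city": "London"
  }
]


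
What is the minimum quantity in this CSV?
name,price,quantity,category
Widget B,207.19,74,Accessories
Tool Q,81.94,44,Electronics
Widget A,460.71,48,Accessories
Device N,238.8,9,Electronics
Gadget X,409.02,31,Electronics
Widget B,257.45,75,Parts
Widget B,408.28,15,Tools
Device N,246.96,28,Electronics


Computing minimum quantity:
Values: [74, 44, 48, 9, 31, 75, 15, 28]
Min = 9

9


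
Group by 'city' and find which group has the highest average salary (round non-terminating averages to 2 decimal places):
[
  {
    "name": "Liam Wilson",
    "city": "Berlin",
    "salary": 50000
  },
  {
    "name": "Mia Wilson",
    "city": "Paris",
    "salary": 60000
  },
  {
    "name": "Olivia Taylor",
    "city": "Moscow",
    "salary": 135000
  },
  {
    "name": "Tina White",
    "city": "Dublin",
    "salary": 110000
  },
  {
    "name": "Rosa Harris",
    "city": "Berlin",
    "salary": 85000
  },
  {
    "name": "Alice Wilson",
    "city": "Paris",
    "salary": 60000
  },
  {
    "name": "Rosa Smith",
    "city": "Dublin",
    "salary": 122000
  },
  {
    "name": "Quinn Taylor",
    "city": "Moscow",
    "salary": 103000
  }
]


Group by: city

Groups:
  Berlin: 2 people, avg salary = 135000/2 = $67500
  Dublin: 2 people, avg salary = 232000/2 = $116000
  Moscow: 2 people, avg salary = 238000/2 = $119000
  Paris: 2 people, avg salary = 120000/2 = $60000

Highest average salary: Moscow ($119000)

Moscow ($119000)


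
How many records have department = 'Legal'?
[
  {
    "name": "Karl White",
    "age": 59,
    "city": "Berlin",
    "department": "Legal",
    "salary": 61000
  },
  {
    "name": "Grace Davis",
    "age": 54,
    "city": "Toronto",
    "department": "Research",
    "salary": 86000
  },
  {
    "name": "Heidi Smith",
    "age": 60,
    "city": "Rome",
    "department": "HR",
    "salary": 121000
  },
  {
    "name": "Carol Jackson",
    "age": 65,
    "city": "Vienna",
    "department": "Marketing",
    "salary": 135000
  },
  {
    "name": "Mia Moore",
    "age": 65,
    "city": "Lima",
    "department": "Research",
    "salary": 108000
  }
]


Data: 5 records
Condition: department = 'Legal'

Checking each record:
  Karl White: Legal MATCH
  Grace Davis: Research
  Heidi Smith: HR
  Carol Jackson: Marketing
  Mia Moore: Research

Count: 1

1


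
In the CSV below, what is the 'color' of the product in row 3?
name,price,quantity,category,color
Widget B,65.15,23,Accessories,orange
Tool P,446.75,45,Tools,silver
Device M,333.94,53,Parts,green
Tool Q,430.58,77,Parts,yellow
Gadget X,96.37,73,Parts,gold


Query: Row 3 ('Device M'), column 'color'
Value: green

green


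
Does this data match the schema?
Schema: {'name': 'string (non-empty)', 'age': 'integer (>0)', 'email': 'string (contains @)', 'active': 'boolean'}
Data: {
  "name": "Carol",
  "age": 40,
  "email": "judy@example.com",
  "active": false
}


Validating each field against schema:
  name: OK (non-empty string)
  age: OK (positive integer)
  email: OK (string with @)
  active: OK (boolean)

Result: VALID

VALID


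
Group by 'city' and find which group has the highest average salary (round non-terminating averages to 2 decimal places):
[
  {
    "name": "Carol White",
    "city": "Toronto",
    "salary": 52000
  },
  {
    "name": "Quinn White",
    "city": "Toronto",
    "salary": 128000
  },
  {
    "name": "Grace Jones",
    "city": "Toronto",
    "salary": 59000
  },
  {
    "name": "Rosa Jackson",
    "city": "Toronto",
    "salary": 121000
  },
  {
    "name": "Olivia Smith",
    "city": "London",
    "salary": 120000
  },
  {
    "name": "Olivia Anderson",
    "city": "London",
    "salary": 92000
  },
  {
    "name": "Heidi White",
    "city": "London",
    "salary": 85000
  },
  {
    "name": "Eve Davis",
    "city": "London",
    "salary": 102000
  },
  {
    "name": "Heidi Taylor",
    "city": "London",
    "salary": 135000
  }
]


Group by: city

Groups:
  London: 5 people, avg salary = 534000/5 = $106800
  Toronto: 4 people, avg salary = 360000/4 = $90000

Highest average salary: London ($106800)

London ($106800)


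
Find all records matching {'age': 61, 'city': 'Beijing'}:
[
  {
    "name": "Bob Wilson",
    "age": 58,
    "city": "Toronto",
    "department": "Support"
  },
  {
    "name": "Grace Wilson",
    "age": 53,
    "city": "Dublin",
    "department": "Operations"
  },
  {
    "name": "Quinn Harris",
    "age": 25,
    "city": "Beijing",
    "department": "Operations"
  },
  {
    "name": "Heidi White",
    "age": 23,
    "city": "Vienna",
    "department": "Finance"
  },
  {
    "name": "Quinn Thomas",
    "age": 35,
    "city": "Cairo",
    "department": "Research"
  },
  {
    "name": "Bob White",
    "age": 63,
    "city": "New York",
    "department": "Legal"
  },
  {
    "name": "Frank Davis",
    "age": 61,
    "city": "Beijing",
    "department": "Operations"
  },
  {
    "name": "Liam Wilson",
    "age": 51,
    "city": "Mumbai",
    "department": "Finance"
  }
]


Search criteria: {'age': 61, 'city': 'Beijing'}

Checking 8 records:
  Bob Wilson: {age: 58, city: Toronto}
  Grace Wilson: {age: 53, city: Dublin}
  Quinn Harris: {age: 25, city: Beijing}
  Heidi White: {age: 23, city: Vienna}
  Quinn Thomas: {age: 35, city: Cairo}
  Bob White: {age: 63, city: New York}
  Frank Davis: {age: 61, city: Beijing} <-- MATCH
  Liam Wilson: {age: 51, city: Mumbai}

Matches: ["Frank Davis"]

["Frank Davis"]


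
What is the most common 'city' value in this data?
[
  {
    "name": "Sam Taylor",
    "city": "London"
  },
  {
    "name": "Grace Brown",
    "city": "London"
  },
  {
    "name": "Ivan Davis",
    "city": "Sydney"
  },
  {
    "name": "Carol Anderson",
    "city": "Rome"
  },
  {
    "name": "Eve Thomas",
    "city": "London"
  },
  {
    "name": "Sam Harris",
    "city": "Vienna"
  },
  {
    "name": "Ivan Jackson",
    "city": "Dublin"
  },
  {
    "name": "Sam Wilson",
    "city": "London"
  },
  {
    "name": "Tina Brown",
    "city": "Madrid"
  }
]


Counting 'city' values across 9 records:

  London: 4 ####
  Sydney: 1 #
  Rome: 1 #
  Vienna: 1 #
  Dublin: 1 #
  Madrid: 1 #

Most common: London (4 times)

London (4 times)


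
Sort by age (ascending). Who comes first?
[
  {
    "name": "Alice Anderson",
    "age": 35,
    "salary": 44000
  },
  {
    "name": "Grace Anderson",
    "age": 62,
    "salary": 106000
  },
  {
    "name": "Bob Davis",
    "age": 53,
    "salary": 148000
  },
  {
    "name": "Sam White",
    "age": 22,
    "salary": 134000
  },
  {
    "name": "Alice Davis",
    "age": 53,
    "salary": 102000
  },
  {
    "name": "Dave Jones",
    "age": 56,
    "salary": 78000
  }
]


Sort by: age (ascending)

Sorted order:
  1. Sam White (age = 22)
  2. Alice Anderson (age = 35)
  3. Bob Davis (age = 53)
  4. Alice Davis (age = 53)
  5. Dave Jones (age = 56)
  6. Grace Anderson (age = 62)

First: Sam White

Sam White


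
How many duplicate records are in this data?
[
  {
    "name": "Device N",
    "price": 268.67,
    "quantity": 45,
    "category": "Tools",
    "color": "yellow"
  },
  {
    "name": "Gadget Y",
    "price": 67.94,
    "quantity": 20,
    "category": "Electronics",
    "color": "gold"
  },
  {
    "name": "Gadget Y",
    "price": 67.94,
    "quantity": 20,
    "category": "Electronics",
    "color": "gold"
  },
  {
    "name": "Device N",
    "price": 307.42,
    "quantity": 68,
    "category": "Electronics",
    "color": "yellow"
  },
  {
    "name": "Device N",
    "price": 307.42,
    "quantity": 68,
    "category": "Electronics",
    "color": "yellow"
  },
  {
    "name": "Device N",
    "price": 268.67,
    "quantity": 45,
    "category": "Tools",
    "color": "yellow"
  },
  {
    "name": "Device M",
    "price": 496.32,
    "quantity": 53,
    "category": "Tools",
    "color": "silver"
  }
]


Checking 7 records for duplicates:

  Row 1: Device N ($268.67, qty 45)
  Row 2: Gadget Y ($67.94, qty 20)
  Row 3: Gadget Y ($67.94, qty 20) <-- DUPLICATE
  Row 4: Device N ($307.42, qty 68)
  Row 5: Device N ($307.42, qty 68) <-- DUPLICATE
  Row 6: Device N ($268.67, qty 45) <-- DUPLICATE
  Row 7: Device M ($496.32, qty 53)

Duplicates found: 3
Unique records: 4

3 duplicates, 4 unique


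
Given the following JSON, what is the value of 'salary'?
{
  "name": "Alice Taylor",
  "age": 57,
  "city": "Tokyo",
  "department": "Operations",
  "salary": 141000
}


Looking up field 'salary'
Value: 141000

141000


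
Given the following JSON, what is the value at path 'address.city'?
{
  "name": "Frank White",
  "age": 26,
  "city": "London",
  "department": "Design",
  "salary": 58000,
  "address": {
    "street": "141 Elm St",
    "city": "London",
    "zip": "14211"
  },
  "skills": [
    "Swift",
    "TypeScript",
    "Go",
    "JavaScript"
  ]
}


Query: address.city
Path: address -> city
Value: London

London


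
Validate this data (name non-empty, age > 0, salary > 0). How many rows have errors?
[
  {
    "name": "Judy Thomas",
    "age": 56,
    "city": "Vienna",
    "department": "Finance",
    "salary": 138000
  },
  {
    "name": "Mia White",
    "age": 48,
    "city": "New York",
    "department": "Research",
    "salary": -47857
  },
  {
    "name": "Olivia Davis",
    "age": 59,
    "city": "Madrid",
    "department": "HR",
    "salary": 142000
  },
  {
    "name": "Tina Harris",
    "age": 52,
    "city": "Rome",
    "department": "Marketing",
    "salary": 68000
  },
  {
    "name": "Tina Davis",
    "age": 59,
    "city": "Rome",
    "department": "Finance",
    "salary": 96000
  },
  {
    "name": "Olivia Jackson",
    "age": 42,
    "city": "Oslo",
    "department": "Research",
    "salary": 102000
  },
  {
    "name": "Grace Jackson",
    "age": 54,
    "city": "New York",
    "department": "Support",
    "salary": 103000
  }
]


Validating 7 records:
Rules: name non-empty, age > 0, salary > 0

  Row 1 (Judy Thomas): OK
  Row 2 (Mia White): negative salary: -47857
  Row 3 (Olivia Davis): OK
  Row 4 (Tina Harris): OK
  Row 5 (Tina Davis): OK
  Row 6 (Olivia Jackson): OK
  Row 7 (Grace Jackson): OK

Total errors: 1

1 errors


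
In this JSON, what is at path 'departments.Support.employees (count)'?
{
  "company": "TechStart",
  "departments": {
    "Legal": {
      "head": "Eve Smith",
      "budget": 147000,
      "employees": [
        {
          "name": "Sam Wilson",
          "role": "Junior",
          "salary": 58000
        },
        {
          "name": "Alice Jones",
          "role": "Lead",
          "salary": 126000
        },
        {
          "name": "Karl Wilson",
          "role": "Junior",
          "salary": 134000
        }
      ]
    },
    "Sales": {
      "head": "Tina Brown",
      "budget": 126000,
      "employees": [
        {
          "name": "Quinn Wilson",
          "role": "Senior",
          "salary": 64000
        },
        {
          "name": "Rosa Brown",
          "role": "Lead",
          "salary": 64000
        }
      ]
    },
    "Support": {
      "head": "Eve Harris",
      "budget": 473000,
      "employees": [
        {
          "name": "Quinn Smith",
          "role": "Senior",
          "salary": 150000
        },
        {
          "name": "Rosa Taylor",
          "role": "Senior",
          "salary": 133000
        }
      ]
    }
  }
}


Path: departments.Support.employees (count)

Navigate:
  -> departments
  -> Support
  -> employees (array, length 2)

2


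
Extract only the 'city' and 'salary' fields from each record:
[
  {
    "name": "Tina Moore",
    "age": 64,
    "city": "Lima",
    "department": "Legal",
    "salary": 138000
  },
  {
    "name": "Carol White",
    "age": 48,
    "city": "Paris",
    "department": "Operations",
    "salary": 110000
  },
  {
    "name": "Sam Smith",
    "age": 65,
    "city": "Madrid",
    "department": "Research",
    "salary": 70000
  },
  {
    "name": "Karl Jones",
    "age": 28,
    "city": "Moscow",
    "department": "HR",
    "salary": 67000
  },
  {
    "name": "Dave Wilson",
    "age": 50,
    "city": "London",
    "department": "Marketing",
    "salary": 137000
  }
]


Original: 5 records with fields: name, age, city, department, salary
Keep: ['city', 'salary']
Drop: ['name', 'age', 'department']
Result: 5 records, 2 fields each

[
  {
    "city": "Lima",
    "salary": 138000
  },
  {
    "city": "Paris",
    "salary": 110000
  },
  {
    "city": "Madrid",
    "salary": 70000
  },
  {
    "city": "Moscow",
    "salary": 67000
  },
  {
    "city": "London",
    "salary": 137000
  }
]


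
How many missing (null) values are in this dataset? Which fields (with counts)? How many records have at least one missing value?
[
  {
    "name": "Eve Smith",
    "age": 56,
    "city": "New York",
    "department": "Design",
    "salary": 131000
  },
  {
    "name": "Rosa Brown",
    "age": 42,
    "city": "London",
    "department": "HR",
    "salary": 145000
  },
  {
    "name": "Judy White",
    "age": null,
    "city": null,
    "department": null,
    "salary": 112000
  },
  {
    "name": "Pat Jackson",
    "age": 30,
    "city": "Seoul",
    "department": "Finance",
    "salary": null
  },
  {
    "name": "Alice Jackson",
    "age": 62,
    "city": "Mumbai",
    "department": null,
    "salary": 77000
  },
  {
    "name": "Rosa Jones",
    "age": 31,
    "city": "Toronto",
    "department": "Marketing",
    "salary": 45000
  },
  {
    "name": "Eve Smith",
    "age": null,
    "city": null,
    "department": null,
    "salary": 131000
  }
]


Checking for missing (null) values in 7 records:

  Eve Smith: complete
  Rosa Brown: complete
  Judy White: age, city, department
  Pat Jackson: salary
  Alice Jackson: department
  Rosa Jones: complete
  Eve Smith: age, city, department

Per field:
  name: 0 missing
  age: 2 missing
  city: 2 missing
  department: 3 missing
  salary: 1 missing

Total missing values: 8
Records with any missing: 4

8 missing values (age: 2, city: 2, department: 3, salary: 1); 4 incomplete records


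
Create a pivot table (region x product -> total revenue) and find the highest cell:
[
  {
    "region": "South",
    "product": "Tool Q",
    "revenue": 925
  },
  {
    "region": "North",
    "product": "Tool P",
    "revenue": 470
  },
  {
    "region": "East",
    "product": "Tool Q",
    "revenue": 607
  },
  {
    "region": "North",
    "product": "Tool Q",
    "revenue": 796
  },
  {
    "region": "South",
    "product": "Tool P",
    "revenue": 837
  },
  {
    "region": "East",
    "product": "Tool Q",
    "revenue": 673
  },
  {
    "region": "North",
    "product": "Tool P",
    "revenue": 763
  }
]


Pivot: region (rows) x product (columns) -> total revenue

     Tool P        Tool Q      
East             0          1280  
North         1233           796  
South          837           925  

Highest: East / Tool Q = $1280

East / Tool Q = $1280


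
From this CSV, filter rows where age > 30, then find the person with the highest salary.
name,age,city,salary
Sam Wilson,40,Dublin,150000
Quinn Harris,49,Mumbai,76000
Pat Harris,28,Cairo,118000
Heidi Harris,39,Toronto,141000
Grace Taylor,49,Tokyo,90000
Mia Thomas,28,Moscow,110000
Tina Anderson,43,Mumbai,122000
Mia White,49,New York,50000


Filter: age > 30
Sort by: salary (descending)

Filtered records (6):
  Sam Wilson, age 40, salary $150000
  Heidi Harris, age 39, salary $141000
  Tina Anderson, age 43, salary $122000
  Grace Taylor, age 49, salary $90000
  Quinn Harris, age 49, salary $76000
  Mia White, age 49, salary $50000

Highest salary: Sam Wilson ($150000)

Sam Wilson


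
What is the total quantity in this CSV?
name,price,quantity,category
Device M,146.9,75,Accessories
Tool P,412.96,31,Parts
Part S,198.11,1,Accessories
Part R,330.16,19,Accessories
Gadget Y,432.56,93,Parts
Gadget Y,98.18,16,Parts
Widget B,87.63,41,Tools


Computing total quantity:
Values: [75, 31, 1, 19, 93, 16, 41]
Sum = 276

276


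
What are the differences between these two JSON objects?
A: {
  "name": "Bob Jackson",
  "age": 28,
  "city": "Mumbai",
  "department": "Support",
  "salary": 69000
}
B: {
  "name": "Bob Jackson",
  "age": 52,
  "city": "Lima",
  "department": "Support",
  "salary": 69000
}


Comparing each field (in key order):
  name: same
  age: DIFFERENT
  city: DIFFERENT
  department: same
  salary: same
Differences:
  age: 28 -> 52
  city: Mumbai -> Lima

2 field(s) changed

2 changes: age, city


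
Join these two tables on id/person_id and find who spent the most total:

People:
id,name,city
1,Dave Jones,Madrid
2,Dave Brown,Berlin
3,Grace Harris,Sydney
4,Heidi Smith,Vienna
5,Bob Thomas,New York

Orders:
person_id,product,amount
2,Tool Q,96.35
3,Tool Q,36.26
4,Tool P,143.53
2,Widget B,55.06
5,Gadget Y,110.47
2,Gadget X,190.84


Join on: people.id = orders.person_id

Joined rows:
  Dave Brown (Berlin) bought Tool Q for $96.35
  Grace Harris (Sydney) bought Tool Q for $36.26
  Heidi Smith (Vienna) bought Tool P for $143.53
  Dave Brown (Berlin) bought Widget B for $55.06
  Bob Thomas (New York) bought Gadget Y for $110.47
  Dave Brown (Berlin) bought Gadget X for $190.84

Total per person:
  Dave Brown: $342.25
  Heidi Smith: $143.53
  Bob Thomas: $110.47
  Grace Harris: $36.26

Top spender: Dave Brown ($342.25)

Dave Brown ($342.25)


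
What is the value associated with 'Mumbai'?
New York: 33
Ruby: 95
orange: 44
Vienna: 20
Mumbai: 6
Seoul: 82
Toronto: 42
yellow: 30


Looking up key 'Mumbai'
Value: 6

6


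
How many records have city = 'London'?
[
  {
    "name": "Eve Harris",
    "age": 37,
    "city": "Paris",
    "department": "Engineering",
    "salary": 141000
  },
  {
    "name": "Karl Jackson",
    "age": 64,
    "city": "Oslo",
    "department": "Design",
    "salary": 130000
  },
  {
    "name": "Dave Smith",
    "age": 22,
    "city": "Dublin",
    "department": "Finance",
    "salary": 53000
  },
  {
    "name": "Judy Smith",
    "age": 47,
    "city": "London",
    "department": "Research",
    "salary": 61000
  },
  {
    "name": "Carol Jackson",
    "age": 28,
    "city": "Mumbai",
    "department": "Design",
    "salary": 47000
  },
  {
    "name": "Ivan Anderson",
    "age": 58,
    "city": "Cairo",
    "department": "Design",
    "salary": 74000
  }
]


Data: 6 records
Condition: city = 'London'

Checking each record:
  Eve Harris: Paris
  Karl Jackson: Oslo
  Dave Smith: Dublin
  Judy Smith: London MATCH
  Carol Jackson: Mumbai
  Ivan Anderson: Cairo

Count: 1

1


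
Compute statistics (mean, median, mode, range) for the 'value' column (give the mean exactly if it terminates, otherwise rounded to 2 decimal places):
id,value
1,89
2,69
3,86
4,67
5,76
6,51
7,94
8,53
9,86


Data: [89, 69, 86, 67, 76, 51, 94, 53, 86]
Count: 9
Sum: 671
Mean: 671/9 ≈ 74.56 (rounded to 2 decimal places)
Sorted: [51, 53, 67, 69, 76, 86, 86, 89, 94]
Median: 76.0
Mode: 86 (2 times)
Range: 94 - 51 = 43
Min: 51, Max: 94

mean≈74.56, median=76.0, mode=86, range=43


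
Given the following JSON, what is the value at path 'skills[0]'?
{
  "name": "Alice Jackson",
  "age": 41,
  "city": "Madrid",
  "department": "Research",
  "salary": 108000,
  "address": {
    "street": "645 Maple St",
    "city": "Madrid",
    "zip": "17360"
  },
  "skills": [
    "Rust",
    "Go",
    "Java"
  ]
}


Query: skills[0]
Path: skills -> first element
Value: Rust

Rust


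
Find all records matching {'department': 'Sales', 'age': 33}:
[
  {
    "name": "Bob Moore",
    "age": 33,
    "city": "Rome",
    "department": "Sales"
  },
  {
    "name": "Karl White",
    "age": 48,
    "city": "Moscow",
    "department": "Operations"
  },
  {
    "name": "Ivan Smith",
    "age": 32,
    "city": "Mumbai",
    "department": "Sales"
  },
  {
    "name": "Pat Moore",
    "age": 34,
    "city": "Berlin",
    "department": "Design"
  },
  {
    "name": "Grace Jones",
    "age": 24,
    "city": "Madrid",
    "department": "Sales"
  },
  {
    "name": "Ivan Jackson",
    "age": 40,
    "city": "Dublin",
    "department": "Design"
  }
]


Search criteria: {'department': 'Sales', 'age': 33}

Checking 6 records:
  Bob Moore: {department: Sales, age: 33} <-- MATCH
  Karl White: {department: Operations, age: 48}
  Ivan Smith: {department: Sales, age: 32}
  Pat Moore: {department: Design, age: 34}
  Grace Jones: {department: Sales, age: 24}
  Ivan Jackson: {department: Design, age: 40}

Matches: ["Bob Moore"]

["Bob Moore"]


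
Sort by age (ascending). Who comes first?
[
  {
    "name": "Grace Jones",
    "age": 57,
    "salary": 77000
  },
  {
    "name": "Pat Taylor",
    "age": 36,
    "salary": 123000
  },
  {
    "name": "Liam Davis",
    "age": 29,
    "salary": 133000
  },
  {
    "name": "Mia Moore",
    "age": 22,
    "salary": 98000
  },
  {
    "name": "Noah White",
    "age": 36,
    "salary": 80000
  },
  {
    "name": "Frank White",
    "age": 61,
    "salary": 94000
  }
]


Sort by: age (ascending)

Sorted order:
  1. Mia Moore (age = 22)
  2. Liam Davis (age = 29)
  3. Pat Taylor (age = 36)
  4. Noah White (age = 36)
  5. Grace Jones (age = 57)
  6. Frank White (age = 61)

First: Mia Moore

Mia Moore


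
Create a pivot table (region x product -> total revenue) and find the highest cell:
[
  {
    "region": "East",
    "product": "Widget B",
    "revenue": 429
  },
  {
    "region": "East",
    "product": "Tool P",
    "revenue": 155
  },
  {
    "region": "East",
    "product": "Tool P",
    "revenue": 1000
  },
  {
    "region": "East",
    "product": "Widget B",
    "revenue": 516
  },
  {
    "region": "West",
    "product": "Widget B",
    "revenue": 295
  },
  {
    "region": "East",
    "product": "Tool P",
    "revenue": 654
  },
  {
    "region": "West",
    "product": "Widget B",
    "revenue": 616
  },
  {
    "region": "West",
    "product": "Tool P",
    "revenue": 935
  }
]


Pivot: region (rows) x product (columns) -> total revenue

     Tool P        Widget B    
East          1809           945  
West           935           911  

Highest: East / Tool P = $1809

East / Tool P = $1809


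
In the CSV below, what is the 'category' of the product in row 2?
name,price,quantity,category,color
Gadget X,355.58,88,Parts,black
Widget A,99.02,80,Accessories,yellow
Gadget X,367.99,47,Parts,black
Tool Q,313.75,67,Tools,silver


Query: Row 2 ('Widget A'), column 'category'
Value: Accessories

Accessories


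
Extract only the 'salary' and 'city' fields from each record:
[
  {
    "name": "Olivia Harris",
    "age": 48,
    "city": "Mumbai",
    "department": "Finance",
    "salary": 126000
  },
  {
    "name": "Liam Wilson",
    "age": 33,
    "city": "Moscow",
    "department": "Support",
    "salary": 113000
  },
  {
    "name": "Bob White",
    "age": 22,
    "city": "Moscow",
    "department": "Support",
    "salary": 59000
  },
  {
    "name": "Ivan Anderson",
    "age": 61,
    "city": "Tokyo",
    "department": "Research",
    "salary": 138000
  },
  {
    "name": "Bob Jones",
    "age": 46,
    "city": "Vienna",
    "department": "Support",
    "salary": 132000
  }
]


Original: 5 records with fields: name, age, city, department, salary
Keep: ['salary', 'city']
Drop: ['name', 'age', 'department']
Result: 5 records, 2 fields each

[
  {
    "salary": 126000,
    "city": "Mumbai"
  },
  {
    "salary": 113000,
    "city": "Moscow"
  },
  {
    "salary": 59000,
    "city": "Moscow"
  },
  {
    "salary": 138000,
    "city": "Tokyo"
  },
  {
    "salary": 132000,
    "city": "Vienna"
  }
]


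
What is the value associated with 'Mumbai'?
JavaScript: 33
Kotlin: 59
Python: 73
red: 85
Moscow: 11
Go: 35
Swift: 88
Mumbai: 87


Looking up key 'Mumbai'
Value: 87

87


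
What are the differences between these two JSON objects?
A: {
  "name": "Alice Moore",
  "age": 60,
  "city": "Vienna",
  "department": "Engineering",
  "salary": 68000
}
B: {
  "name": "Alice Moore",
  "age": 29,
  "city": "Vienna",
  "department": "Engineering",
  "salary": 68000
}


Comparing each field (in key order):
  name: same
  age: DIFFERENT
  city: same
  department: same
  salary: same
Differences:
  age: 60 -> 29

1 field(s) changed

1 change: age


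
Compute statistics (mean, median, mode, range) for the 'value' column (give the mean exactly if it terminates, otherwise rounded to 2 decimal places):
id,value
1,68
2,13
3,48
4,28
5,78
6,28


Data: [68, 13, 48, 28, 78, 28]
Count: 6
Sum: 263
Mean: 263/6 ≈ 43.83 (rounded to 2 decimal places)
Sorted: [13, 28, 28, 48, 68, 78]
Median: 38.0
Mode: 28 (2 times)
Range: 78 - 13 = 65
Min: 13, Max: 78

mean≈43.83, median=38.0, mode=28, range=65


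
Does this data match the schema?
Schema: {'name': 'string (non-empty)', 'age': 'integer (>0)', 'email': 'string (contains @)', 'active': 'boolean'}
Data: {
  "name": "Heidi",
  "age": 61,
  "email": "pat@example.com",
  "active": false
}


Validating each field against schema:
  name: OK (non-empty string)
  age: OK (positive integer)
  email: OK (string with @)
  active: OK (boolean)

Result: VALID

VALID


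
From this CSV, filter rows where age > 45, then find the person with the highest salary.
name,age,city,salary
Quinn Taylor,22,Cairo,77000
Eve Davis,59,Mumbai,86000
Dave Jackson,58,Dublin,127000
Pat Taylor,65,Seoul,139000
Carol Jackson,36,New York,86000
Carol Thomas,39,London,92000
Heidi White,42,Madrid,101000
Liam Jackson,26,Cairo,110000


Filter: age > 45
Sort by: salary (descending)

Filtered records (3):
  Pat Taylor, age 65, salary $139000
  Dave Jackson, age 58, salary $127000
  Eve Davis, age 59, salary $86000

Highest salary: Pat Taylor ($139000)

Pat Taylor


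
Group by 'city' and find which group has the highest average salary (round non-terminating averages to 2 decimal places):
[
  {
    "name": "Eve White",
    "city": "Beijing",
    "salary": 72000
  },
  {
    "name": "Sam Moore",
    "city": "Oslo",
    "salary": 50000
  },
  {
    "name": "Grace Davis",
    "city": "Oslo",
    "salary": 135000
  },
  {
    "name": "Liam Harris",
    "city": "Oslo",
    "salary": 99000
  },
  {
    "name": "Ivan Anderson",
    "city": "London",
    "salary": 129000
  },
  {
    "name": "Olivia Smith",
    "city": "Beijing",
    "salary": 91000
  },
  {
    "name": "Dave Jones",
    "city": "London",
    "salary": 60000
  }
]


Group by: city

Groups:
  Beijing: 2 people, avg salary = 163000/2 = $81500
  London: 2 people, avg salary = 189000/2 = $94500
  Oslo: 3 people, avg salary = 284000/3 ≈ $94666.67

Highest average salary: Oslo (≈$94666.67)

Oslo (≈$94666.67)


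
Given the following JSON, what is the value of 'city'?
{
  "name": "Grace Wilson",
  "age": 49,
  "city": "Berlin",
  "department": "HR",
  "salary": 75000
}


Looking up field 'city'
Value: Berlin

Berlin


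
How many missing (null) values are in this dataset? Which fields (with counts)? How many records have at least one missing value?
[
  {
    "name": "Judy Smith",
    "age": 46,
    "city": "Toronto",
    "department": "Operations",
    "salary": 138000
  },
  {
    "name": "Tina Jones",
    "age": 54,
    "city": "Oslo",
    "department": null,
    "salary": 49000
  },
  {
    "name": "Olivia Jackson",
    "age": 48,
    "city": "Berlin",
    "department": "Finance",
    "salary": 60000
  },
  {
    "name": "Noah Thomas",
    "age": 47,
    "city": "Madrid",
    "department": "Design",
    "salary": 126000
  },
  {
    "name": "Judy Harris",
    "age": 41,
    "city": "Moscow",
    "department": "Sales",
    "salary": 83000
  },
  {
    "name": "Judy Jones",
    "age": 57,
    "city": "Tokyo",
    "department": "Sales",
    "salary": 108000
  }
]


Checking for missing (null) values in 6 records:

  Judy Smith: complete
  Tina Jones: department
  Olivia Jackson: complete
  Noah Thomas: complete
  Judy Harris: complete
  Judy Jones: complete

Per field:
  name: 0 missing
  age: 0 missing
  city: 0 missing
  department: 1 missing
  salary: 0 missing

Total missing values: 1
Records with any missing: 1

1 missing values (department: 1); 1 incomplete records


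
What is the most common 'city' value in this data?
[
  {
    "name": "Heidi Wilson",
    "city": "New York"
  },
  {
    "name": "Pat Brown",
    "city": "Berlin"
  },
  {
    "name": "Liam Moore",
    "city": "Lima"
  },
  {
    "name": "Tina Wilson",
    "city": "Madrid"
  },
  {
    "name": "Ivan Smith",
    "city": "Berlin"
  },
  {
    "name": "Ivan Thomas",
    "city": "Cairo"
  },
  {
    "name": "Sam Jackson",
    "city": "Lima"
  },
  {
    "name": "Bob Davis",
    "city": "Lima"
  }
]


Counting 'city' values across 8 records:

  Lima: 3 ###
  Berlin: 2 ##
  New York: 1 #
  Madrid: 1 #
  Cairo: 1 #

Most common: Lima (3 times)

Lima (3 times)


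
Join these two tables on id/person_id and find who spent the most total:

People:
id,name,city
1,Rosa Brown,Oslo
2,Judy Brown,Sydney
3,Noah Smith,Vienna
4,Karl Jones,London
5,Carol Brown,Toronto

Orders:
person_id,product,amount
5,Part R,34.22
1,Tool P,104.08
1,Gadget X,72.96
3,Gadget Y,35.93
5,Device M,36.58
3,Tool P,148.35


Join on: people.id = orders.person_id

Joined rows:
  Carol Brown (Toronto) bought Part R for $34.22
  Rosa Brown (Oslo) bought Tool P for $104.08
  Rosa Brown (Oslo) bought Gadget X for $72.96
  Noah Smith (Vienna) bought Gadget Y for $35.93
  Carol Brown (Toronto) bought Device M for $36.58
  Noah Smith (Vienna) bought Tool P for $148.35

Total per person:
  Noah Smith: $184.28
  Rosa Brown: $177.04
  Carol Brown: $70.80

Top spender: Noah Smith ($184.28)

Noah Smith ($184.28)


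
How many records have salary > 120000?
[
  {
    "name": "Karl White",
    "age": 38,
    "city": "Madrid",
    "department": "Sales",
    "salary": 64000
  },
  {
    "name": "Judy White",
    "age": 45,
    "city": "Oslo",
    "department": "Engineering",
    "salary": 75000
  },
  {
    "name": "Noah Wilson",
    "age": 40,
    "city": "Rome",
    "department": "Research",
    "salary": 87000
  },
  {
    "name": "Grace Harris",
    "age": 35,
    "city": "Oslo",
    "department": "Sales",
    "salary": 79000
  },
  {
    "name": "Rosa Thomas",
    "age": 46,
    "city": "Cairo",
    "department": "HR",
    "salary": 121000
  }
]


Data: 5 records
Condition: salary > 120000

Checking each record:
  Karl White: 64000
  Judy White: 75000
  Noah Wilson: 87000
  Grace Harris: 79000
  Rosa Thomas: 121000 MATCH

Count: 1

1


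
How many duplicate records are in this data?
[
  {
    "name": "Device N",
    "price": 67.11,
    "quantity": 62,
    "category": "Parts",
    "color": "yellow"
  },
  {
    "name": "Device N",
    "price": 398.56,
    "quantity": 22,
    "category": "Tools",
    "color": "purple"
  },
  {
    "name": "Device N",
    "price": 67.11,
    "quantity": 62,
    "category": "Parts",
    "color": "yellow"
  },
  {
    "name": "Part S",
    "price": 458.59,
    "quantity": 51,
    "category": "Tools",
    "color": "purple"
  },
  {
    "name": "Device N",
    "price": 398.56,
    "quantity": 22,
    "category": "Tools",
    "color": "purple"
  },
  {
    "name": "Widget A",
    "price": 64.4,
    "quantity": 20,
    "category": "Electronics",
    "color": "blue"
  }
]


Checking 6 records for duplicates:

  Row 1: Device N ($67.11, qty 62)
  Row 2: Device N ($398.56, qty 22)
  Row 3: Device N ($67.11, qty 62) <-- DUPLICATE
  Row 4: Part S ($458.59, qty 51)
  Row 5: Device N ($398.56, qty 22) <-- DUPLICATE
  Row 6: Widget A ($64.4, qty 20)

Duplicates found: 2
Unique records: 4

2 duplicates, 4 unique


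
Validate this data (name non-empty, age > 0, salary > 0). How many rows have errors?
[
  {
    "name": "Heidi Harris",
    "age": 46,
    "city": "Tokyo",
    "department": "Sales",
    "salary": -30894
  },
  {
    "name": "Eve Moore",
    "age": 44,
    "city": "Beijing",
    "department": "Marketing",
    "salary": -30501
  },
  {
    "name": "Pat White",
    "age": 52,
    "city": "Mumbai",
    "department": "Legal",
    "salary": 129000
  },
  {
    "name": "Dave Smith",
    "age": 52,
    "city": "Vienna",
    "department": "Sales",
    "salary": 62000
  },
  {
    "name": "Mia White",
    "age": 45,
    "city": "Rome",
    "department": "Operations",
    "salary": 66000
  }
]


Validating 5 records:
Rules: name non-empty, age > 0, salary > 0

  Row 1 (Heidi Harris): negative salary: -30894
  Row 2 (Eve Moore): negative salary: -30501
  Row 3 (Pat White): OK
  Row 4 (Dave Smith): OK
  Row 5 (Mia White): OK

Total errors: 2

2 errors


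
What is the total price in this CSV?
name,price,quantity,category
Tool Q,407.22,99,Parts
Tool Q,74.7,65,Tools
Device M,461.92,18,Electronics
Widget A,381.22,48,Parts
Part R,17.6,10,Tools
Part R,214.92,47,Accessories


Computing total price:
Values: [407.22, 74.7, 461.92, 381.22, 17.6, 214.92]
Sum = 1557.58

1557.58


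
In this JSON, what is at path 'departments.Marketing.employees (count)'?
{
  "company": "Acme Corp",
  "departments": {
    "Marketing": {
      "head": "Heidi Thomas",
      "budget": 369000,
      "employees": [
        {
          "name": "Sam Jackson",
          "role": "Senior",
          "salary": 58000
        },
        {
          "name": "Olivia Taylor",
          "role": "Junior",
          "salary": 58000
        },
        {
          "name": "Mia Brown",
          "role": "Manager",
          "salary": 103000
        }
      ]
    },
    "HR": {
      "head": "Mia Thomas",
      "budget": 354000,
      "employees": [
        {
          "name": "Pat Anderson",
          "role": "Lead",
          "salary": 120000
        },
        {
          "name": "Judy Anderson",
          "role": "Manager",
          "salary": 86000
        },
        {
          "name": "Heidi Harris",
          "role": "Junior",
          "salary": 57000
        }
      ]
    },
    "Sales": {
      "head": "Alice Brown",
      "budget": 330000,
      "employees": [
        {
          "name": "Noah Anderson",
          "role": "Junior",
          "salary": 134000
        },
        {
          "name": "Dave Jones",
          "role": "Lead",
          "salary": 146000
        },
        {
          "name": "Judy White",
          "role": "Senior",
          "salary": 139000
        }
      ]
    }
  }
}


Path: departments.Marketing.employees (count)

Navigate:
  -> departments
  -> Marketing
  -> employees (array, length 3)

3


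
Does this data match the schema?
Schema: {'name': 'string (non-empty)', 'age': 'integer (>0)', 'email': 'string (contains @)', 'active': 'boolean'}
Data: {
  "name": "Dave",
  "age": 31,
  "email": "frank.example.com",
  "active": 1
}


Validating each field against schema:
  name: OK (non-empty string)
  age: OK (positive integer)
  email: FAIL ("frank.example.com" does not contain @)
  active: FAIL (1 is not a boolean)

Result: INVALID (2 errors: email, active)

INVALID (2 errors: email, active)


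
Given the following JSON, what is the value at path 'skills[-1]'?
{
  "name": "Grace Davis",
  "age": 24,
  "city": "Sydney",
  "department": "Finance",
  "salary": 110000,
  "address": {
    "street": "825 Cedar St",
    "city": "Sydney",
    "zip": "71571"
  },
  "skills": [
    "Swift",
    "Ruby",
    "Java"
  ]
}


Query: skills[-1]
Path: skills -> last element
Value: Java

Java


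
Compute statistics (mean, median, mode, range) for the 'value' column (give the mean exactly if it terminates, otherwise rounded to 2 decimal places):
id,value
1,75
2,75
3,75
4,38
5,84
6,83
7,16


Data: [75, 75, 75, 38, 84, 83, 16]
Count: 7
Sum: 446
Mean: 446/7 ≈ 63.71 (rounded to 2 decimal places)
Sorted: [16, 38, 75, 75, 75, 83, 84]
Median: 75.0
Mode: 75 (3 times)
Range: 84 - 16 = 68
Min: 16, Max: 84

mean≈63.71, median=75.0, mode=75, range=68


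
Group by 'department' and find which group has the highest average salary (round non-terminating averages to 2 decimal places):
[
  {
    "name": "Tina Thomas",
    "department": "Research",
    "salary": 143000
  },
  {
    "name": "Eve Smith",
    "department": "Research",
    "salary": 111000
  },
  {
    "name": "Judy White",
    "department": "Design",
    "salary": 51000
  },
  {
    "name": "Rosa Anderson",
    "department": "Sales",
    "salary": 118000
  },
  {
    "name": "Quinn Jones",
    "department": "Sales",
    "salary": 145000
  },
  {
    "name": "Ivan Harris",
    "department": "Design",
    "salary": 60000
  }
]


Group by: department

Groups:
  Design: 2 people, avg salary = 111000/2 = $55500
  Research: 2 people, avg salary = 254000/2 = $127000
  Sales: 2 people, avg salary = 263000/2 = $131500

Highest average salary: Sales ($131500)

Sales ($131500)
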